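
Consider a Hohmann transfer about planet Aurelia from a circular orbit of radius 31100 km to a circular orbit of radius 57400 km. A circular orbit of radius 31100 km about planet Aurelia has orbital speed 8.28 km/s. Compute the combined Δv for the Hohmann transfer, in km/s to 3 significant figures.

From the circular-orbit relation v² = μ/r at r = 31100 km: μ = v²r = (8.28)² × 31100 = 2.13217×10^6 km³/s².
The Hohmann ellipse has a_t = (r₁ + r₂)/2 = 44250 km.
Circular speed at r₁: v₁ = √(μ/r₁) = √(2.13217×10^6/31100) = 8.2800 km/s.
Transfer-orbit speed at r₁ (vis-viva equation): v_p = √[μ(2/r₁ − 1/a_t)] = 9.4304 km/s.
First burn Δv₁ = |v_p − v₁| = 1.1504 km/s.
Circular speed at r₂: v₂ = √(μ/r₂) = 6.09473 km/s.
Transfer-orbit speed at r₂: v_a = √[μ(2/r₂ − 1/a_t)] = 5.10950 km/s.
Second burn Δv₂ = |v₂ − v_a| = 0.98523 km/s.
Δv = Δv₁ + Δv₂ = 1.1504 + 0.98523 = 2.136 km/s.

Δv = 2.14 km/s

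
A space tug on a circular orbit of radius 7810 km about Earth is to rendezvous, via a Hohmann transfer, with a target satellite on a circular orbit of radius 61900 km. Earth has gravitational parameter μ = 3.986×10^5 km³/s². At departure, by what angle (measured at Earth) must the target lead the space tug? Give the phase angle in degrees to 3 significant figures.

Semi-major axis of the transfer orbit: a_t = (7810 + 61900)/2 = 34855 km.
The half-period of the transfer ellipse is t = π√(a_t³/μ) = 32380.1 s.
The target's mean motion on its circular orbit is ω₂ = √(μ/r₂³) = 4.09952×10^-5 rad/s.
Angle swept by the target during transfer: ω₂·t = 1.32743 rad = 76.06°.
The space tug traverses 180° on the transfer ellipse, so the target must lead by 180° − 76.06° = 104°.

φ = 104°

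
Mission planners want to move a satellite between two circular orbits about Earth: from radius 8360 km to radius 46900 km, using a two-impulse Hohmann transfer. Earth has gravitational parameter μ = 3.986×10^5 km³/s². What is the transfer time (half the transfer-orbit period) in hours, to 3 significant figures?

The Hohmann ellipse has a_t = (r₁ + r₂)/2 = 27630 km.
Half the transfer-orbit period gives t = π√(a_t³/μ) = 22850 s.
Converting: 22850 s ÷ 3600 s/hour = 6.35 hours.

t = 6.35 hours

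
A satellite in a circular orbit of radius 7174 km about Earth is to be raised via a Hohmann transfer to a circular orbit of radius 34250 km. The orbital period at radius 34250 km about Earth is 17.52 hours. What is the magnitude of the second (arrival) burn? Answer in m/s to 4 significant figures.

From Kepler's third law T² = 4π²r³/μ at r = 34250 km, T = 17.52 hours = 17.52 × 3600 s = 63072 s: μ = 4π²r³/T² = 3.98720×10^5 km³/s².
The Hohmann ellipse has a_t = (r₁ + r₂)/2 = 20712 km.
Circular speed at r = 34250 km: v_c = √(μ/r) = 3.412 km/s.
Transfer-orbit speed at the same r (vis-viva, a = a_t): v_t = √[μ(2/r − 1/a_t)] = 2.008 km/s.
Δv₂ = |v_t − v_c| = |2.008 − 3.412| = 1.404 km/s.

Δv₂ = 1404 m/s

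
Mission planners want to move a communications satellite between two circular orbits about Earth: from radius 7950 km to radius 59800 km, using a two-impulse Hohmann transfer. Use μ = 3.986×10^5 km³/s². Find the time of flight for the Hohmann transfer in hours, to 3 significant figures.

t = 8.62 hours

The Hohmann ellipse has a_t = (r₁ + r₂)/2 = 33875 km.
Transfer time t = π√(a_t³/μ) = π√((33875)³ / 3.986×10^5) = 31020 s.
Converting: 31020 s ÷ 3600 s/hour = 8.62 hours.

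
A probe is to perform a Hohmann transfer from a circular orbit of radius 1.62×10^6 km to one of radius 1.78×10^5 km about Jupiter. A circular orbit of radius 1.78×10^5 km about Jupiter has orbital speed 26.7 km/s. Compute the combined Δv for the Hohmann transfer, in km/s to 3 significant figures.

Δv = 14.1 km/s

From the circular-orbit relation v² = μ/r at r = 1.78×10^5 km: μ = v²r = (26.7)² × 1.78×10^5 = 1.26894×10^8 km³/s².
Transfer-ellipse semi-major axis a_t = (r₁ + r₂)/2 = (1.620×10^6 + 1.780×10^5)/2 = 8.990×10^5 km.
Circular speed at r₁: v₁ = √(μ/r₁) = √(1.26894×10^8/1.620×10^6) = 8.850 km/s.
On the transfer ellipse at r₁, vis-viva equation gives v_a = √[μ(2/r₁ − 1/a_t)] = 3.938 km/s.
First burn Δv₁ = |v_a − v₁| = 4.912 km/s.
Circular speed at r₂: v₂ = √(μ/r₂) = 26.700 km/s.
Transfer-orbit speed at r₂: v_p = √[μ(2/r₂ − 1/a_t)] = 35.842 km/s.
Second burn Δv₂ = |v₂ − v_p| = 9.142 km/s.
Δv = Δv₁ + Δv₂ = 4.912 + 9.142 = 14.05 km/s.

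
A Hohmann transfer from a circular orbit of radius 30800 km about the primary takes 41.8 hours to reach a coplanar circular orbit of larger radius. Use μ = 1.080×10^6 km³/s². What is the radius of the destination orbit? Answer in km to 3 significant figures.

Transfer time t = 41.8 hours = 1.5048×10^5 s, and t = π√(a_t³/μ).
So a_t = (μ t²/π²)^(1/3) = (1.080×10^6 × (1.5048×10^5)² / π²)^(1/3) = 1.3532×10^5 km.
Since a_t = (r₁ + r₂)/2, r₂ = 2a_t − r₁ = 2×1.3532×10^5 − 30800 = 2.3984×10^5 km.

r₂ = 2.40×10^5 km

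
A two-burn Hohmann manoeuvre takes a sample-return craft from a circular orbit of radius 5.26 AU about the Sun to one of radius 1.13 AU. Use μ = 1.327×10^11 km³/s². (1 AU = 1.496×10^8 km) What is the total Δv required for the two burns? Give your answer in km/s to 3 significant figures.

In km: r₁ = 5.26 × 1.496×10^8 = 7.86896×10^8 km; r₂ = 1.13 × 1.496×10^8 = 1.69048×10^8 km.
Semi-major axis of the transfer orbit: a_t = (7.86896×10^8 + 1.69048×10^8)/2 = 4.77972×10^8 km.
Circular speed at r₁: v₁ = √(μ/r₁) = √(1.327×10^11/7.86896×10^8) = 12.986 km/s.
On the transfer ellipse at r₁, v² = μ(2/r − 1/a) gives v_a = √[μ(2/r₁ − 1/a_t)] = 7.7229 km/s.
First burn Δv₁ = |v_a − v₁| = 5.2631 km/s.
At r₂, v₂ = √(μ/r₂) = 28.0176 km/s.
Transfer-orbit speed at r₂: v_p = √[μ(2/r₂ − 1/a_t)] = 35.9491 km/s.
Second burn Δv₂ = |v₂ − v_p| = 7.9315 km/s.
Total Δv = Δv₁ + Δv₂ = 13.19 km/s.

Δv = 13.2 km/s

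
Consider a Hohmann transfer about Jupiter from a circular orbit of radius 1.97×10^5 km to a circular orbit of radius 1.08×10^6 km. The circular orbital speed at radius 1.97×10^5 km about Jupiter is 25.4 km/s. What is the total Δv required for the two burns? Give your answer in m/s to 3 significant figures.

Δv = 12500 m/s

From the circular-orbit relation v² = μ/r at r = 1.97×10^5 km: μ = v²r = (25.4)² × 1.97×10^5 = 1.27097×10^8 km³/s².
Semi-major axis of the transfer orbit: a_t = (1.970×10^5 + 1.080×10^6)/2 = 6.385×10^5 km.
Circular speed at r₁: v₁ = √(μ/r₁) = √(1.27097×10^8/1.970×10^5) = 25.400 km/s.
Transfer-orbit speed at r₁ (vis-viva equation): v_p = √[μ(2/r₁ − 1/a_t)] = 33.034 km/s.
First burn Δv₁ = |v_p − v₁| = 7.634 km/s.
At r₂, v₂ = √(μ/r₂) = 10.848 km/s.
Transfer-orbit speed at r₂: v_a = √[μ(2/r₂ − 1/a_t)] = 6.0257 km/s.
Second burn Δv₂ = |v₂ − v_a| = 4.822 km/s.
Total Δv = Δv₁ + Δv₂ = 12.46 km/s.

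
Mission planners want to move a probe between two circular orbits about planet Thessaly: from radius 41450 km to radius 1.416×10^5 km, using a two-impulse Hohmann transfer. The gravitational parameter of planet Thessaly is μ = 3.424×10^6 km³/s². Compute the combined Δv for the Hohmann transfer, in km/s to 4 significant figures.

Δv = 3.824 km/s

Transfer-ellipse semi-major axis a_t = (r₁ + r₂)/2 = (41450 + 1.416×10^5)/2 = 91525 km.
At r₁ the circular-orbit speed is v₁ = √(μ/r₁) = 9.0888 km/s.
On the transfer ellipse at r₁, vis-viva equation gives v_p = √[μ(2/r₁ − 1/a_t)] = 11.305 km/s.
First burn Δv₁ = |v_p − v₁| = 2.216 km/s.
At r₂, v₂ = √(μ/r₂) = 4.917 km/s.
Transfer-orbit speed at r₂: v_a = √[μ(2/r₂ − 1/a_t)] = 3.309 km/s.
Second burn Δv₂ = |v₂ − v_a| = 1.608 km/s.
Δv = Δv₁ + Δv₂ = 2.216 + 1.608 = 3.824 km/s.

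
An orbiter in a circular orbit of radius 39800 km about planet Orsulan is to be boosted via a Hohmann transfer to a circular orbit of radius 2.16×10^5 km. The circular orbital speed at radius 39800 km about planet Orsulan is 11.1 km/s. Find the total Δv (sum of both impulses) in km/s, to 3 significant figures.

From the circular-orbit relation v² = μ/r at r = 39800 km: μ = v²r = (11.1)² × 39800 = 4.90376×10^6 km³/s².
Semi-major axis of the transfer orbit: a_t = (39800 + 2.160×10^5)/2 = 1.279×10^5 km.
Circular speed at r₁: v₁ = √(μ/r₁) = √(4.90376×10^6/39800) = 11.100 km/s.
Transfer-orbit speed at r₁ (v² = μ(2/r − 1/a)): v_p = √[μ(2/r₁ − 1/a_t)] = 14.425 km/s.
First burn Δv₁ = |v_p − v₁| = 3.325 km/s.
At r₂, v₂ = √(μ/r₂) = 4.765 km/s.
Transfer-orbit speed at r₂: v_a = √[μ(2/r₂ − 1/a_t)] = 2.658 km/s.
Second burn Δv₂ = |v₂ − v_a| = 2.107 km/s.
Δv = Δv₁ + Δv₂ = 3.325 + 2.107 = 5.432 km/s.

Δv = 5.43 km/s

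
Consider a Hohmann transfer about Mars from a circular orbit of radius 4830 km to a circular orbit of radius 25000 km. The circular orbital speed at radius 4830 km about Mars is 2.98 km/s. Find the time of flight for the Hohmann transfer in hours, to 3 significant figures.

t = 7.68 hours

From the circular-orbit relation v² = μ/r at r = 4830 km: μ = v²r = (2.98)² × 4830 = 42892.3 km³/s².
Transfer-ellipse semi-major axis a_t = (r₁ + r₂)/2 = (4830 + 25000)/2 = 14915 km.
Half the transfer-orbit period gives t = π√(a_t³/μ) = 27631 s.
Converting: 27631 s ÷ 3600 s/hour = 7.68 hours.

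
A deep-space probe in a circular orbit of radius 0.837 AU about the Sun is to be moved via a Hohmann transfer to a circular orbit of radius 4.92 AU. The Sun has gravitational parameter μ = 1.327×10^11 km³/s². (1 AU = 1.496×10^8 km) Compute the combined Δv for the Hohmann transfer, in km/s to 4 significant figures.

In km: r₁ = 0.837 × 1.496×10^8 = 1.252152×10^8 km; r₂ = 4.92 × 1.496×10^8 = 7.36032×10^8 km.
Semi-major axis of the transfer orbit: a_t = (1.252152×10^8 + 7.36032×10^8)/2 = 4.306236×10^8 km.
At r₁ the circular-orbit speed is v₁ = √(μ/r₁) = 32.554 km/s.
On the transfer ellipse at r₁, vis-viva equation gives v_p = √[μ(2/r₁ − 1/a_t)] = 42.560 km/s.
First burn Δv₁ = |v_p − v₁| = 10.006 km/s.
At r₂, v₂ = √(μ/r₂) = 13.4273 km/s.
Transfer-orbit speed at r₂: v_a = √[μ(2/r₂ − 1/a_t)] = 7.24047 km/s.
Second burn Δv₂ = |v₂ − v_a| = 6.1868 km/s.
Total Δv = Δv₁ + Δv₂ = 16.19 km/s.

Δv = 16.19 km/s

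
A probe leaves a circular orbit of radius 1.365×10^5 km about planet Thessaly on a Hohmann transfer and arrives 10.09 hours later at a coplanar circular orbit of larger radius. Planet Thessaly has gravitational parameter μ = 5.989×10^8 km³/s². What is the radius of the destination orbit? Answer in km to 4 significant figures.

Transfer time t = 10.09 hours = 36324 s, and t = π√(a_t³/μ).
So a_t = (μ t²/π²)^(1/3) = (5.989×10^8 × (36324)² / π²)^(1/3) = 4.3100×10^5 km.
Since a_t = (r₁ + r₂)/2, r₂ = 2a_t − r₁ = 2×4.3100×10^5 − 1.365×10^5 = 7.255×10^5 km.

r₂ = 7.255×10^5 km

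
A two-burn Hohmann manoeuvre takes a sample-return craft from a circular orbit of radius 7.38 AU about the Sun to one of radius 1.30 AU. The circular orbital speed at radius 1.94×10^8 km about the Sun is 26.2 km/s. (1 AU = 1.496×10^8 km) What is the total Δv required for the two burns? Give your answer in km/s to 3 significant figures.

Δv = 12.9 km/s

From the circular-orbit relation v² = μ/r at r = 1.94×10^8 km: μ = v²r = (26.2)² × 1.94×10^8 = 1.33169×10^11 km³/s².
In km: r₁ = 7.38 × 1.496×10^8 = 1.104048×10^9 km; r₂ = 1.30 × 1.496×10^8 = 1.9448×10^8 km.
Semi-major axis of the transfer orbit: a_t = (1.104048×10^9 + 1.9448×10^8)/2 = 6.49264×10^8 km.
Circular speed at r₁: v₁ = √(μ/r₁) = √(1.33169×10^11/1.104048×10^9) = 10.983 km/s.
Transfer-orbit speed at r₁ (vis-viva): v_a = √[μ(2/r₁ − 1/a_t)] = 6.0108 km/s.
First burn Δv₁ = |v_a − v₁| = 4.972 km/s.
Circular speed at r₂: v₂ = √(μ/r₂) = 26.168 km/s.
Transfer-orbit speed at r₂: v_p = √[μ(2/r₂ − 1/a_t)] = 34.123 km/s.
Second burn Δv₂ = |v₂ − v_p| = 7.955 km/s.
Δv = Δv₁ + Δv₂ = 4.972 + 7.955 = 12.93 km/s.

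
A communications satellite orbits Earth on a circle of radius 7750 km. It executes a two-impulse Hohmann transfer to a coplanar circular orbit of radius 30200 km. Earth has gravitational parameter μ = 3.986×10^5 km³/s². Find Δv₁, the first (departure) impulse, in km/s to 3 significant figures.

The Hohmann ellipse has a_t = (r₁ + r₂)/2 = 18975 km.
Circular speed at r = 7750 km: v_c = √(μ/r) = 7.172 km/s.
Transfer-orbit speed at the same r (vis-viva, a = a_t): v_t = √[μ(2/r − 1/a_t)] = 9.048 km/s.
Δv₁ = |v_t − v_c| = |9.048 − 7.172| = 1.876 km/s.

Δv₁ = 1.88 km/s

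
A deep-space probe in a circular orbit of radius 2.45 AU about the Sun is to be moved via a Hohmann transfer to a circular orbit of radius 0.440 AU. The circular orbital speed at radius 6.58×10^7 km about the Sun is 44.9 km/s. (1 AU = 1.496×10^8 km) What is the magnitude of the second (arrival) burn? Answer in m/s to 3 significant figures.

From the circular-orbit relation v² = μ/r at r = 6.58×10^7 km: μ = v²r = (44.9)² × 6.58×10^7 = 1.32653×10^11 km³/s².
In km: r₁ = 2.45 × 1.496×10^8 = 3.6652×10^8 km; r₂ = 0.440 × 1.496×10^8 = 6.5824×10^7 km.
The Hohmann ellipse has a_t = (r₁ + r₂)/2 = 2.16172×10^8 km.
Circular speed at r = 6.5824×10^7 km: v_c = √(μ/r) = 44.89 km/s.
Transfer-orbit speed at the same r (vis-viva, a = a_t): v_t = √[μ(2/r − 1/a_t)] = 58.45 km/s.
Δv₂ = |v_t − v_c| = |58.45 − 44.89| = 13.56 km/s.

Δv₂ = 13600 m/s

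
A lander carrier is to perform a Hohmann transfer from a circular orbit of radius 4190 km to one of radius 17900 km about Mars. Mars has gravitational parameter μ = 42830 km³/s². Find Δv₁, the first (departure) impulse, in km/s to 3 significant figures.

Δv₁ = 0.873 km/s

Semi-major axis of the transfer orbit: a_t = (4190 + 17900)/2 = 11045 km.
On the circular orbit at r = 4190 km, v_c = √(μ/r) = 3.197 km/s.
Vis-viva on the transfer ellipse at r = 4190 km gives v_t = √[μ(2/r − 1/a_t)] = 4.070 km/s.
Δv₁ = |v_t − v_c| = |4.070 − 3.197| = 0.8730 km/s.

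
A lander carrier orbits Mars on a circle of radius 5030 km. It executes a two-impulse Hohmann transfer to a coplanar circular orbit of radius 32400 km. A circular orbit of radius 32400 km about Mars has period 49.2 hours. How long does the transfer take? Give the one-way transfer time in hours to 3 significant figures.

t = 10.8 hours

From Kepler's third law T² = 4π²r³/μ at r = 32400 km, T = 49.2 hours = 49.2 × 3600 s = 1.7712×10^5 s: μ = 4π²r³/T² = 42801.6 km³/s².
Semi-major axis of the transfer orbit: a_t = (5030 + 32400)/2 = 18715 km.
Transfer time t = π√(a_t³/μ) = π√((18715)³ / 42801.6) = 38880 s.
Converting: 38880 s ÷ 3600 s/hour = 10.8 hours.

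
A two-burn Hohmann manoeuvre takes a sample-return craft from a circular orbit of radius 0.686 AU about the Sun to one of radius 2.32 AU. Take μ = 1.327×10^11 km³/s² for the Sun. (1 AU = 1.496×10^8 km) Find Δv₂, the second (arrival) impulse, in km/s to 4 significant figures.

In km: r₁ = 0.686 × 1.496×10^8 = 1.026256×10^8 km; r₂ = 2.32 × 1.496×10^8 = 3.47072×10^8 km.
Semi-major axis of the transfer orbit: a_t = (1.026256×10^8 + 3.47072×10^8)/2 = 2.248488×10^8 km.
On the circular orbit at r = 3.47072×10^8 km, v_c = √(μ/r) = 19.5536 km/s.
Transfer-orbit speed at the same r (vis-viva, a = a_t): v_t = √[μ(2/r − 1/a_t)] = 13.2102 km/s.
Δv₂ = |v_t − v_c| = |13.2102 − 19.5536| = 6.343 km/s.

Δv₂ = 6.343 km/s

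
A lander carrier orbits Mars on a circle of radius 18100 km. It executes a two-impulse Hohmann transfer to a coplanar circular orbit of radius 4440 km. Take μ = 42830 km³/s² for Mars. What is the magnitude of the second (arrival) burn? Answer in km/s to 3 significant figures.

Δv₂ = 0.830 km/s

Semi-major axis of the transfer orbit: a_t = (18100 + 4440)/2 = 11270 km.
On the circular orbit at r = 4440 km, v_c = √(μ/r) = 3.10586 km/s.
Transfer-orbit speed at the same r (vis-viva, a = a_t): v_t = √[μ(2/r − 1/a_t)] = 3.93604 km/s.
Δv₂ = |v_t − v_c| = |3.93604 − 3.10586| = 0.8302 km/s.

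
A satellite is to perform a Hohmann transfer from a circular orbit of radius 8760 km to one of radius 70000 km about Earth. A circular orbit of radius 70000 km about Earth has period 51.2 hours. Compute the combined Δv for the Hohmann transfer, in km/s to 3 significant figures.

From Kepler's third law T² = 4π²r³/μ at r = 70000 km, T = 51.2 hours = 51.2 × 3600 s = 1.8432×10^5 s: μ = 4π²r³/T² = 3.98574×10^5 km³/s².
Semi-major axis of the transfer orbit: a_t = (8760 + 70000)/2 = 39380 km.
Circular speed at r₁: v₁ = √(μ/r₁) = √(3.98574×10^5/8760) = 6.745 km/s.
Transfer-orbit speed at r₁ (vis-viva equation): v_p = √[μ(2/r₁ − 1/a_t)] = 8.993 km/s.
First burn Δv₁ = |v_p − v₁| = 2.248 km/s.
Circular speed at r₂: v₂ = √(μ/r₂) = 2.386 km/s.
Transfer-orbit speed at r₂: v_a = √[μ(2/r₂ − 1/a_t)] = 1.125 km/s.
Second burn Δv₂ = |v₂ − v_a| = 1.261 km/s.
Total Δv = Δv₁ + Δv₂ = 3.509 km/s.

Δv = 3.51 km/s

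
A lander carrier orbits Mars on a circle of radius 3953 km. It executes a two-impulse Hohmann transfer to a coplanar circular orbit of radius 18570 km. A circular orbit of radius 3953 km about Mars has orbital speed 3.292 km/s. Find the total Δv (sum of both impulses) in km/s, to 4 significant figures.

Δv = 1.554 km/s

From the circular-orbit relation v² = μ/r at r = 3953 km: μ = v²r = (3.292)² × 3953 = 42839.7 km³/s².
Transfer-ellipse semi-major axis a_t = (r₁ + r₂)/2 = (3953 + 18570)/2 = 11261.5 km.
At r₁ the circular-orbit speed is v₁ = √(μ/r₁) = 3.2920 km/s.
On the transfer ellipse at r₁, vis-viva equation gives v_p = √[μ(2/r₁ − 1/a_t)] = 4.2273 km/s.
First burn Δv₁ = |v_p − v₁| = 0.9353 km/s.
At r₂, v₂ = √(μ/r₂) = 1.5189 km/s.
Transfer-orbit speed at r₂: v_a = √[μ(2/r₂ − 1/a_t)] = 0.89988 km/s.
Second burn Δv₂ = |v₂ − v_a| = 0.6190 km/s.
Total Δv = Δv₁ + Δv₂ = 1.554 km/s.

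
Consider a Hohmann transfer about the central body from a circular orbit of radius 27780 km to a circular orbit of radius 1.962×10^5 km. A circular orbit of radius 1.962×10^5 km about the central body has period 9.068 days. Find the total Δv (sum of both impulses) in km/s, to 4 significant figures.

Δv = 2.143 km/s

From Kepler's third law T² = 4π²r³/μ at r = 1.962×10^5 km, T = 9.068 days = 9.068 × 86400 s = 7.834752×10^5 s: μ = 4π²r³/T² = 4.85743×10^5 km³/s².
The Hohmann ellipse has a_t = (r₁ + r₂)/2 = 1.1199×10^5 km.
Circular speed at r₁: v₁ = √(μ/r₁) = √(4.85743×10^5/27780) = 4.182 km/s.
Transfer-orbit speed at r₁ (v² = μ(2/r − 1/a)): v_p = √[μ(2/r₁ − 1/a_t)] = 5.535 km/s.
First burn Δv₁ = |v_p − v₁| = 1.353 km/s.
Circular speed at r₂: v₂ = √(μ/r₂) = 1.5735 km/s.
Transfer-orbit speed at r₂: v_a = √[μ(2/r₂ − 1/a_t)] = 0.78366 km/s.
Second burn Δv₂ = |v₂ − v_a| = 0.7898 km/s.
Total Δv = Δv₁ + Δv₂ = 2.143 km/s.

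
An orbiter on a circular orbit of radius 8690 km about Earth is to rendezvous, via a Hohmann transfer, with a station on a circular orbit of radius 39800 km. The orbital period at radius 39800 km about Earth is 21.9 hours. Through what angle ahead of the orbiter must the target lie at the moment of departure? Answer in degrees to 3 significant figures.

φ = 94.4°

From Kepler's third law T² = 4π²r³/μ at r = 39800 km, T = 21.9 hours = 21.9 × 3600 s = 78840 s: μ = 4π²r³/T² = 4.00420×10^5 km³/s².
Transfer-ellipse semi-major axis a_t = (r₁ + r₂)/2 = (8690 + 39800)/2 = 24245 km.
Transfer time t = π√(a_t³/μ) = 18742.4 s.
The target's mean motion on its circular orbit is ω₂ = √(μ/r₂³) = 7.96954×10^-5 rad/s.
Angle swept by the target during transfer: ω₂·t = 1.4937 rad = 85.58°.
The orbiter traverses 180° on the transfer ellipse, so the target must lead by 180° − 85.58° = 94.4°.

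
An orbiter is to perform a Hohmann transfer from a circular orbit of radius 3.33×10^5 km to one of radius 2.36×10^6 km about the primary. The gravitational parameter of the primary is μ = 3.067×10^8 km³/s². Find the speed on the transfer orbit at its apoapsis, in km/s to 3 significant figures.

v = 5.67 km/s

Semi-major axis of the transfer orbit: a_t = (3.330×10^5 + 2.360×10^6)/2 = 1.3465×10^6 km.
The apoapsis of the transfer ellipse is at r = 2.360×10^6 km.
Vis-viva: v = √[μ(2/r − 1/a_t)] = √[3.067×10^8 × (2/2.360×10^6 − 1/1.3465×10^6)] = 5.669 km/s.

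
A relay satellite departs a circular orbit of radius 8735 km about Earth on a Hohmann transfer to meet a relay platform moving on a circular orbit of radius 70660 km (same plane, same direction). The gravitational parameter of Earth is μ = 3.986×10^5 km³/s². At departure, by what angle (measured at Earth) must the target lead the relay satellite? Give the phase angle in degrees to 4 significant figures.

The Hohmann ellipse has a_t = (r₁ + r₂)/2 = 39697.5 km.
The half-period of the transfer ellipse is t = π√(a_t³/μ) = 39360 s.
The target's mean motion on its circular orbit is ω₂ = √(μ/r₂³) = 3.361×10^-5 rad/s.
Angle swept by the target during transfer: ω₂·t = 1.323 rad = 75.80°.
The relay satellite traverses 180° on the transfer ellipse, so the target must lead by 180° − 75.80° = 104.2°.

φ = 104.2°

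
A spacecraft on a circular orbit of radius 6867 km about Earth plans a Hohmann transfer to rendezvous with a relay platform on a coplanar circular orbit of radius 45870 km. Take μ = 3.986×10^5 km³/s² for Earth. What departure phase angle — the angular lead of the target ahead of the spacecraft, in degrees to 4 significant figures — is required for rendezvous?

φ = 101.5°

The Hohmann ellipse has a_t = (r₁ + r₂)/2 = 26368.5 km.
The half-period of the transfer ellipse is t = π√(a_t³/μ) = 21306.4 s.
Target angular speed ω₂ = √(μ/r₂³) = 6.42652×10^-5 rad/s.
Angle swept by the target during transfer: ω₂·t = 1.36926 rad = 78.453°.
Arrival is 180° from departure on the ellipse, so φ = 180° − 78.453° = 101.5°.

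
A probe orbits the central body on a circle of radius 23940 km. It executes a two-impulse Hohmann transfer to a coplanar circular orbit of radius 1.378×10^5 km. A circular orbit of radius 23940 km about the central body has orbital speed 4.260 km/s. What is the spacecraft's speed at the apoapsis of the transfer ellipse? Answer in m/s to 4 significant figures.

From the circular-orbit relation v² = μ/r at r = 23940 km: μ = v²r = (4.260)² × 23940 = 4.34454×10^5 km³/s².
Semi-major axis of the transfer orbit: a_t = (23940 + 1.378×10^5)/2 = 80870 km.
At apoapsis, r = 1.378×10^5 km.
Vis-viva: v = √[μ(2/r − 1/a_t)] = √[4.34454×10^5 × (2/1.378×10^5 − 1/80870)] = 0.9661 km/s.

v = 966.1 m/s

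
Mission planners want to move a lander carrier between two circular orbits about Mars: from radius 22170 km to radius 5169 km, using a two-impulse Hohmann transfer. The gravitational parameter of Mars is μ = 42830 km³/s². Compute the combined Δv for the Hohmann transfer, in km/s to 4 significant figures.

Δv = 1.323 km/s

The Hohmann ellipse has a_t = (r₁ + r₂)/2 = 13669.5 km.
Circular speed at r₁: v₁ = √(μ/r₁) = √(42830/22170) = 1.389924 km/s.
Transfer-orbit speed at r₁ (v² = μ(2/r − 1/a)): v_a = √[μ(2/r₁ − 1/a_t)] = 0.8547087 km/s.
First burn Δv₁ = |v_a − v₁| = 0.53522 km/s.
Circular speed at r₂: v₂ = √(μ/r₂) = 2.87853 km/s.
Transfer-orbit speed at r₂: v_p = √[μ(2/r₂ − 1/a_t)] = 3.66587 km/s.
Second burn Δv₂ = |v₂ − v_p| = 0.78734 km/s.
Δv = Δv₁ + Δv₂ = 0.53522 + 0.78734 = 1.323 km/s.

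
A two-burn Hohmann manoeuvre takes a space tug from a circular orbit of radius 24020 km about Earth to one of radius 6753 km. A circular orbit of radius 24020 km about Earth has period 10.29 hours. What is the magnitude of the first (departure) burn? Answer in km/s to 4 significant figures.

Δv₁ = 1.375 km/s

From Kepler's third law T² = 4π²r³/μ at r = 24020 km, T = 10.29 hours = 10.29 × 3600 s = 37044 s: μ = 4π²r³/T² = 3.98697×10^5 km³/s².
The Hohmann ellipse has a_t = (r₁ + r₂)/2 = 15386.5 km.
Circular speed at r = 24020 km: v_c = √(μ/r) = 4.074 km/s.
Transfer-orbit speed at the same r (vis-viva, a = a_t): v_t = √[μ(2/r − 1/a_t)] = 2.699 km/s.
Δv₁ = |v_t − v_c| = |2.699 − 4.074| = 1.375 km/s.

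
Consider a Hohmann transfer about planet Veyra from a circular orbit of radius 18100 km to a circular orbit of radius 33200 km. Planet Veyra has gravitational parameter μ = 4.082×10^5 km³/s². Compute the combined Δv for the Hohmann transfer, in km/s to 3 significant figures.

Δv = 1.21 km/s

Semi-major axis of the transfer orbit: a_t = (18100 + 33200)/2 = 25650 km.
At r₁ the circular-orbit speed is v₁ = √(μ/r₁) = 4.7489 km/s.
Transfer-orbit speed at r₁ (vis-viva equation): v_p = √[μ(2/r₁ − 1/a_t)] = 5.4028 km/s.
First burn Δv₁ = |v_p − v₁| = 0.6539 km/s.
Circular speed at r₂: v₂ = √(μ/r₂) = 3.5064 km/s.
Transfer-orbit speed at r₂: v_a = √[μ(2/r₂ − 1/a_t)] = 2.9455 km/s.
Second burn Δv₂ = |v₂ − v_a| = 0.5609 km/s.
Total Δv = Δv₁ + Δv₂ = 1.215 km/s.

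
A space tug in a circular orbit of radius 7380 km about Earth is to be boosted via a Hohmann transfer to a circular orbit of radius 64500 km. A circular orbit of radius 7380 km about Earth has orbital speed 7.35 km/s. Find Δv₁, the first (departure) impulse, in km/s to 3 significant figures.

Δv₁ = 2.50 km/s

From the circular-orbit relation v² = μ/r at r = 7380 km: μ = v²r = (7.35)² × 7380 = 3.98686×10^5 km³/s².
Semi-major axis of the transfer orbit: a_t = (7380 + 64500)/2 = 35940 km.
Circular speed at r = 7380 km: v_c = √(μ/r) = 7.350 km/s.
Vis-viva on the transfer ellipse at r = 7380 km gives v_t = √[μ(2/r − 1/a_t)] = 9.846 km/s.
Δv₁ = |v_t − v_c| = |9.846 − 7.350| = 2.496 km/s.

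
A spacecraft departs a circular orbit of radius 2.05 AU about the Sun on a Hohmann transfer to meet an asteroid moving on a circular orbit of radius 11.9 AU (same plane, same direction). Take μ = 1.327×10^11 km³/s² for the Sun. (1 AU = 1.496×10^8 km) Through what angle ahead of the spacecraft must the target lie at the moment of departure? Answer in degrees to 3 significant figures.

In km: r₁ = 2.05 × 1.496×10^8 = 3.0668×10^8 km; r₂ = 11.9 × 1.496×10^8 = 1.78024×10^9 km.
Transfer-ellipse semi-major axis a_t = (r₁ + r₂)/2 = (3.0668×10^8 + 1.78024×10^9)/2 = 1.04346×10^9 km.
The half-period of the transfer ellipse is t = π√(a_t³/μ) = 2.9069×10^8 s.
The target's mean motion on its circular orbit is ω₂ = √(μ/r₂³) = 4.8497×10^-9 rad/s.
Angle swept by the target during transfer: ω₂·t = 1.40976 rad = 80.77°.
The spacecraft traverses 180° on the transfer ellipse, so the target must lead by 180° − 80.77° = 99.2°.

φ = 99.2°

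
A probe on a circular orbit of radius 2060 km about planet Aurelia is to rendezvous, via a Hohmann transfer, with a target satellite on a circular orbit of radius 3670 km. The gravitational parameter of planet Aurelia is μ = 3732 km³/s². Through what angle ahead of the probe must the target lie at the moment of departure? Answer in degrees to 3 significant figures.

φ = 55.8°

The Hohmann ellipse has a_t = (r₁ + r₂)/2 = 2865 km.
The half-period of the transfer ellipse is t = π√(a_t³/μ) = 7886 s.
The target's mean motion on its circular orbit is ω₂ = √(μ/r₂³) = 2.748×10^-4 rad/s.
Angle swept by the target during transfer: ω₂·t = 2.167 rad = 124.2°.
The probe traverses 180° on the transfer ellipse, so the target must lead by 180° − 124.2° = 55.8°.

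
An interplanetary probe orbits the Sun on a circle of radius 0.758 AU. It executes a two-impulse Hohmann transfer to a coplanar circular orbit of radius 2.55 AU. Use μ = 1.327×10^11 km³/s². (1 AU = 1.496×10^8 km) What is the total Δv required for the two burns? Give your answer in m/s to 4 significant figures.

Δv = 14290 m/s

In km: r₁ = 0.758 × 1.496×10^8 = 1.133968×10^8 km; r₂ = 2.55 × 1.496×10^8 = 3.8148×10^8 km.
The Hohmann ellipse has a_t = (r₁ + r₂)/2 = 2.474384×10^8 km.
At r₁ the circular-orbit speed is v₁ = √(μ/r₁) = 34.2086 km/s.
On the transfer ellipse at r₁, vis-viva equation gives v_p = √[μ(2/r₁ − 1/a_t)] = 42.4754 km/s.
First burn Δv₁ = |v_p − v₁| = 8.267 km/s.
Circular speed at r₂: v₂ = √(μ/r₂) = 18.651 km/s.
Transfer-orbit speed at r₂: v_a = √[μ(2/r₂ − 1/a_t)] = 12.626 km/s.
Second burn Δv₂ = |v₂ − v_a| = 6.025 km/s.
Δv = Δv₁ + Δv₂ = 8.267 + 6.025 = 14.29 km/s.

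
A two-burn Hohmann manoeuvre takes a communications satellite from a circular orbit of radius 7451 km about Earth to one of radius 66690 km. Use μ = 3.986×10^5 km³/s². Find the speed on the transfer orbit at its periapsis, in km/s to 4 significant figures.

Semi-major axis of the transfer orbit: a_t = (7451 + 66690)/2 = 37070.5 km.
At periapsis, r = 7451 km.
Vis-viva: v = √[μ(2/r − 1/a_t)] = √[3.986×10^5 × (2/7451 − 1/37070.5)] = 9.810 km/s.

v = 9.810 km/s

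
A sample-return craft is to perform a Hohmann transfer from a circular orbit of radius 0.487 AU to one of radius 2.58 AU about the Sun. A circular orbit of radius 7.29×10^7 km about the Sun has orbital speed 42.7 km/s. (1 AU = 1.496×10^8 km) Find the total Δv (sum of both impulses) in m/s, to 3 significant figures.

Δv = 20800 m/s

From the circular-orbit relation v² = μ/r at r = 7.29×10^7 km: μ = v²r = (42.7)² × 7.29×10^7 = 1.32918×10^11 km³/s².
In km: r₁ = 0.487 × 1.496×10^8 = 7.28552×10^7 km; r₂ = 2.58 × 1.496×10^8 = 3.85968×10^8 km.
Transfer-ellipse semi-major axis a_t = (r₁ + r₂)/2 = (7.28552×10^7 + 3.85968×10^8)/2 = 2.294116×10^8 km.
At r₁ the circular-orbit speed is v₁ = √(μ/r₁) = 42.71 km/s.
Transfer-orbit speed at r₁ (vis-viva): v_p = √[μ(2/r₁ − 1/a_t)] = 55.40 km/s.
First burn Δv₁ = |v_p − v₁| = 12.69 km/s.
At r₂, v₂ = √(μ/r₂) = 18.56 km/s.
Transfer-orbit speed at r₂: v_a = √[μ(2/r₂ − 1/a_t)] = 10.46 km/s.
Second burn Δv₂ = |v₂ − v_a| = 8.100 km/s.
Δv = Δv₁ + Δv₂ = 12.69 + 8.100 = 20.79 km/s.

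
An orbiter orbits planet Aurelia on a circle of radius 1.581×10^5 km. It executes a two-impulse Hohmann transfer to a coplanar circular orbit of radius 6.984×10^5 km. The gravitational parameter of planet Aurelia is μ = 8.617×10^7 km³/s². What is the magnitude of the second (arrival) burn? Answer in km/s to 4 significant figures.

Transfer-ellipse semi-major axis a_t = (r₁ + r₂)/2 = (1.581×10^5 + 6.984×10^5)/2 = 4.2825×10^5 km.
Circular speed at r = 6.984×10^5 km: v_c = √(μ/r) = 11.108 km/s.
Transfer-orbit speed at the same r (vis-viva, a = a_t): v_t = √[μ(2/r − 1/a_t)] = 6.7491 km/s.
Δv₂ = |v_t − v_c| = |6.7491 − 11.108| = 4.359 km/s.

Δv₂ = 4.359 km/s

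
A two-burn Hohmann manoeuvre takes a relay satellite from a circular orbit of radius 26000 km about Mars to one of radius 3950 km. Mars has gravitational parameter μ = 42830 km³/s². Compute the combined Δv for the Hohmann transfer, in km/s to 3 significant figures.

The Hohmann ellipse has a_t = (r₁ + r₂)/2 = 14975 km.
At r₁ the circular-orbit speed is v₁ = √(μ/r₁) = 1.2835 km/s.
On the transfer ellipse at r₁, vis-viva gives v_a = √[μ(2/r₁ − 1/a_t)] = 0.65918 km/s.
First burn Δv₁ = |v_a − v₁| = 0.6243 km/s.
At r₂, v₂ = √(μ/r₂) = 3.293 km/s.
Transfer-orbit speed at r₂: v_p = √[μ(2/r₂ − 1/a_t)] = 4.339 km/s.
Second burn Δv₂ = |v₂ − v_p| = 1.046 km/s.
Δv = Δv₁ + Δv₂ = 0.6243 + 1.046 = 1.670 km/s.

Δv = 1.67 km/s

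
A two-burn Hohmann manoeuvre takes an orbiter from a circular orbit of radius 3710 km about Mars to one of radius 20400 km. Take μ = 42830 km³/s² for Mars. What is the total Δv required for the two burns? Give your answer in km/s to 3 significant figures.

Transfer-ellipse semi-major axis a_t = (r₁ + r₂)/2 = (3710 + 20400)/2 = 12055 km.
At r₁ the circular-orbit speed is v₁ = √(μ/r₁) = 3.398 km/s.
On the transfer ellipse at r₁, vis-viva equation gives v_p = √[μ(2/r₁ − 1/a_t)] = 4.420 km/s.
First burn Δv₁ = |v_p − v₁| = 1.022 km/s.
At r₂, v₂ = √(μ/r₂) = 1.44897 km/s.
Transfer-orbit speed at r₂: v_a = √[μ(2/r₂ − 1/a_t)] = 0.803826 km/s.
Second burn Δv₂ = |v₂ − v_a| = 0.6451 km/s.
Δv = Δv₁ + Δv₂ = 1.022 + 0.6451 = 1.667 km/s.

Δv = 1.67 km/s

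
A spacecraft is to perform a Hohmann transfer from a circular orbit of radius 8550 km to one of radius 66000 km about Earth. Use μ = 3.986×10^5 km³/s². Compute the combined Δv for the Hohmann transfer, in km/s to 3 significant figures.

Δv = 3.54 km/s

Transfer-ellipse semi-major axis a_t = (r₁ + r₂)/2 = (8550 + 66000)/2 = 37275 km.
At r₁ the circular-orbit speed is v₁ = √(μ/r₁) = 6.8279 km/s.
Transfer-orbit speed at r₁ (v² = μ(2/r − 1/a)): v_p = √[μ(2/r₁ − 1/a_t)] = 9.0855 km/s.
First burn Δv₁ = |v_p − v₁| = 2.2576 km/s.
At r₂, v₂ = √(μ/r₂) = 2.4575 km/s.
Transfer-orbit speed at r₂: v_a = √[μ(2/r₂ − 1/a_t)] = 1.1770 km/s.
Second burn Δv₂ = |v₂ − v_a| = 1.2805 km/s.
Total Δv = Δv₁ + Δv₂ = 3.538 km/s.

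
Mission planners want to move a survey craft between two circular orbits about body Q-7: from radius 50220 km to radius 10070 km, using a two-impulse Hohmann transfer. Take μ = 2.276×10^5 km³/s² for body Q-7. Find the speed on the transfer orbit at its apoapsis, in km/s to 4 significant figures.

Transfer-ellipse semi-major axis a_t = (r₁ + r₂)/2 = (50220 + 10070)/2 = 30145 km.
At apoapsis, r = 50220 km.
Applying v² = μ(2/r − 1/a_t): v = 1.230 km/s.

v = 1.230 km/s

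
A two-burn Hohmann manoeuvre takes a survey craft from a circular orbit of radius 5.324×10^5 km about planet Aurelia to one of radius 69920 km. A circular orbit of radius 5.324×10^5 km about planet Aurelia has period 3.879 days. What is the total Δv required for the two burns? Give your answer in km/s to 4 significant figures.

Δv = 14.25 km/s

From Kepler's third law T² = 4π²r³/μ at r = 5.324×10^5 km, T = 3.879 days = 3.879 × 86400 s = 3.351456×10^5 s: μ = 4π²r³/T² = 5.30404×10^7 km³/s².
Semi-major axis of the transfer orbit: a_t = (5.324×10^5 + 69920)/2 = 3.0116×10^5 km.
At r₁ the circular-orbit speed is v₁ = √(μ/r₁) = 9.981 km/s.
On the transfer ellipse at r₁, vis-viva gives v_a = √[μ(2/r₁ − 1/a_t)] = 4.809 km/s.
First burn Δv₁ = |v_a − v₁| = 5.172 km/s.
Circular speed at r₂: v₂ = √(μ/r₂) = 27.542 km/s.
Transfer-orbit speed at r₂: v_p = √[μ(2/r₂ − 1/a_t)] = 36.620 km/s.
Second burn Δv₂ = |v₂ − v_p| = 9.078 km/s.
Δv = Δv₁ + Δv₂ = 5.172 + 9.078 = 14.25 km/s.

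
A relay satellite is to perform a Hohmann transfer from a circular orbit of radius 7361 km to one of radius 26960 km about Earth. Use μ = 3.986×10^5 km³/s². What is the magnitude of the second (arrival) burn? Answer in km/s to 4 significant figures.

Δv₂ = 1.327 km/s

Transfer-ellipse semi-major axis a_t = (r₁ + r₂)/2 = (7361 + 26960)/2 = 17160.5 km.
On the circular orbit at r = 26960 km, v_c = √(μ/r) = 3.845 km/s.
Vis-viva on the transfer ellipse at r = 26960 km gives v_t = √[μ(2/r − 1/a_t)] = 2.518 km/s.
Δv₂ = |v_t − v_c| = |2.518 − 3.845| = 1.327 km/s.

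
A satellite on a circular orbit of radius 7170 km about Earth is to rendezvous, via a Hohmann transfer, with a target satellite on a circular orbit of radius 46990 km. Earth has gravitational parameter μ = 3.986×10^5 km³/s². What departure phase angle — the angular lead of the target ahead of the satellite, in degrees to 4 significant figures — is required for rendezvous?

φ = 101.3°

The Hohmann ellipse has a_t = (r₁ + r₂)/2 = 27080 km.
Transfer time t = π√(a_t³/μ) = 22174.52 s.
The target's mean motion on its circular orbit is ω₂ = √(μ/r₂³) = 6.198127×10^-5 rad/s.
Angle swept by the target during transfer: ω₂·t = 1.374405 rad = 78.748°.
The satellite traverses 180° on the transfer ellipse, so the target must lead by 180° − 78.748° = 101.3°.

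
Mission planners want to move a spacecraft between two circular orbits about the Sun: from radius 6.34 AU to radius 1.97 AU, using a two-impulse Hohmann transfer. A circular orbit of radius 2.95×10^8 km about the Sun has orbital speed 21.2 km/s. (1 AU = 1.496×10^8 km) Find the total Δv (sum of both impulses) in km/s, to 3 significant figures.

Δv = 8.67 km/s

From the circular-orbit relation v² = μ/r at r = 2.95×10^8 km: μ = v²r = (21.2)² × 2.95×10^8 = 1.32585×10^11 km³/s².
In km: r₁ = 6.34 × 1.496×10^8 = 9.48464×10^8 km; r₂ = 1.97 × 1.496×10^8 = 2.94712×10^8 km.
Transfer-ellipse semi-major axis a_t = (r₁ + r₂)/2 = (9.48464×10^8 + 2.94712×10^8)/2 = 6.21588×10^8 km.
Circular speed at r₁: v₁ = √(μ/r₁) = √(1.32585×10^11/9.48464×10^8) = 11.823 km/s.
Transfer-orbit speed at r₁ (v² = μ(2/r − 1/a)): v_a = √[μ(2/r₁ − 1/a_t)] = 8.1411 km/s.
First burn Δv₁ = |v_a − v₁| = 3.682 km/s.
Circular speed at r₂: v₂ = √(μ/r₂) = 21.21 km/s.
Transfer-orbit speed at r₂: v_p = √[μ(2/r₂ − 1/a_t)] = 26.20 km/s.
Second burn Δv₂ = |v₂ − v_p| = 4.990 km/s.
Δv = Δv₁ + Δv₂ = 3.682 + 4.990 = 8.672 km/s.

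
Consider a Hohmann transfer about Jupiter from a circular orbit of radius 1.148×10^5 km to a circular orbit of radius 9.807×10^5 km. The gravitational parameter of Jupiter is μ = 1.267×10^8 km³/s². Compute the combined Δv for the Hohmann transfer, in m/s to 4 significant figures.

Transfer-ellipse semi-major axis a_t = (r₁ + r₂)/2 = (1.148×10^5 + 9.807×10^5)/2 = 5.4775×10^5 km.
Circular speed at r₁: v₁ = √(μ/r₁) = √(1.267×10^8/1.148×10^5) = 33.22 km/s.
Transfer-orbit speed at r₁ (v² = μ(2/r − 1/a)): v_p = √[μ(2/r₁ − 1/a_t)] = 44.45 km/s.
First burn Δv₁ = |v_p − v₁| = 11.23 km/s.
At r₂, v₂ = √(μ/r₂) = 11.3663 km/s.
Transfer-orbit speed at r₂: v_a = √[μ(2/r₂ − 1/a_t)] = 5.20355 km/s.
Second burn Δv₂ = |v₂ − v_a| = 6.163 km/s.
Δv = Δv₁ + Δv₂ = 11.23 + 6.163 = 17.39 km/s.

Δv = 17390 m/s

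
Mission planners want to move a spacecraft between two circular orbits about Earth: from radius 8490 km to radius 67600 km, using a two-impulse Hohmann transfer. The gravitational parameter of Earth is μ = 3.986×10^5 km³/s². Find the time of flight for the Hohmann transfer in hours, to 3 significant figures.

Semi-major axis of the transfer orbit: a_t = (8490 + 67600)/2 = 38045 km.
By Kepler's third law the transfer-orbit period is T = 2π√(a_t³/μ), so t = T/2 = 36930 s.
Converting: 36930 s ÷ 3600 s/hour = 10.3 hours.

t = 10.3 hours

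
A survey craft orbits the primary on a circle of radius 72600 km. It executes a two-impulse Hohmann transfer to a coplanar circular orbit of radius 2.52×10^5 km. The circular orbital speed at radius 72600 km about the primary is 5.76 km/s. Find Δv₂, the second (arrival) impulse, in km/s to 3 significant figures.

From the circular-orbit relation v² = μ/r at r = 72600 km: μ = v²r = (5.76)² × 72600 = 2.40869×10^6 km³/s².
Transfer-ellipse semi-major axis a_t = (r₁ + r₂)/2 = (72600 + 2.520×10^5)/2 = 1.623×10^5 km.
Circular speed at r = 2.520×10^5 km: v_c = √(μ/r) = 3.092 km/s.
Vis-viva on the transfer ellipse at r = 2.520×10^5 km gives v_t = √[μ(2/r − 1/a_t)] = 2.068 km/s.
Δv₂ = |v_t − v_c| = |2.068 − 3.092| = 1.024 km/s.

Δv₂ = 1.02 km/s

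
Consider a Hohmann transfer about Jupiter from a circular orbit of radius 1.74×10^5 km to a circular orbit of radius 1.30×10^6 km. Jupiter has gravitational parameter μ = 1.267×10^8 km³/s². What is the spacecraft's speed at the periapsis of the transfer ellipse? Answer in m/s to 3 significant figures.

The Hohmann ellipse has a_t = (r₁ + r₂)/2 = 7.370×10^5 km.
At periapsis, r = 1.740×10^5 km.
Vis-viva: v = √[μ(2/r − 1/a_t)] = √[1.267×10^8 × (2/1.740×10^5 − 1/7.370×10^5)] = 35.84 km/s.

v = 35800 m/s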